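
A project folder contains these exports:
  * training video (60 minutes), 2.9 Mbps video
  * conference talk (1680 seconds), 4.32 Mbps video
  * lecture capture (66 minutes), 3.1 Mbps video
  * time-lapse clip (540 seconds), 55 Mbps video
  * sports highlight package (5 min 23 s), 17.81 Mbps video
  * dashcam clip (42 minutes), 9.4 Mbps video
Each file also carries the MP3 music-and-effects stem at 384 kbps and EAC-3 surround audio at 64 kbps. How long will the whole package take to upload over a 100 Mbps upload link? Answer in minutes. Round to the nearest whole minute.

Audio total: 384 + 64 = 448 kbps = 0.448 Mbps.
training video: 3.348 Mbps × 3600 s = 12052.8 Mb
conference talk: 4.768 Mbps × 1680 s = 8010.2 Mb
lecture capture: 3.548 Mbps × 3960 s = 14050.1 Mb
time-lapse clip: 55.448 Mbps × 540 s = 29941.9 Mb
sports highlight package: 18.258 Mbps × 323 s = 5897.3 Mb
dashcam clip: 9.848 Mbps × 2520 s = 24817.0 Mb
Total: 94769.3 Mb = 11846.2 MB.
At 100 Mbps: 94769.3 / 100 = 948 s ≈ 15.8 minutes.

16 minutes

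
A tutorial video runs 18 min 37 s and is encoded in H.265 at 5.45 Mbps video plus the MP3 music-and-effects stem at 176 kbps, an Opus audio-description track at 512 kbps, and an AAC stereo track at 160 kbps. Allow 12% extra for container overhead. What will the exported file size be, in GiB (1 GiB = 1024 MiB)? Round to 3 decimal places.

0.917 GiB

18 min 37 s = 1117 s
Audio total: 176 + 512 + 160 = 848 kbps = 0.848 Mbps.
Total bitrate: 5.45 + 0.848 = 6.298 Mbps.
Stream data: 6.298 Mbps × 1117 s = 7034.9 Mb.
With 12% container overhead: ×1.12.
7,879 Mb = 984,881,240 bytes ÷ 1,073,741,824 = 0.9172 GiB.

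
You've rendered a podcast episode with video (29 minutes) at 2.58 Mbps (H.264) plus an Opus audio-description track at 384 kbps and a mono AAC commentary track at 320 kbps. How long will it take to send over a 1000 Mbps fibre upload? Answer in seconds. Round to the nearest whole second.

6 seconds

29 min = 1740 s
Audio total: 384 + 320 = 704 kbps = 0.704 Mbps.
Total bitrate: 3.284 Mbps.
File: 3.284 Mbps × 1740 s = 5714.2 Mb.
At 1000 Mbps: 5714.2 / 1000 = 5.7 s ≈ 5.71 seconds.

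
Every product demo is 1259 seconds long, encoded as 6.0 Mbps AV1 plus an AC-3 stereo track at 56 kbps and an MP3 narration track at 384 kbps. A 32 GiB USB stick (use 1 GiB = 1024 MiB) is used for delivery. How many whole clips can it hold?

Audio total: 56 + 384 = 440 kbps = 0.440 Mbps.
Total bitrate: 6.440 Mbps.
Per item: 6.440 Mbps × 1259 s = 8,108 Mb = 1,013 MB.
Capacity: 32 GiB = 274,878 Mb; 33.90 items → 33 complete.

33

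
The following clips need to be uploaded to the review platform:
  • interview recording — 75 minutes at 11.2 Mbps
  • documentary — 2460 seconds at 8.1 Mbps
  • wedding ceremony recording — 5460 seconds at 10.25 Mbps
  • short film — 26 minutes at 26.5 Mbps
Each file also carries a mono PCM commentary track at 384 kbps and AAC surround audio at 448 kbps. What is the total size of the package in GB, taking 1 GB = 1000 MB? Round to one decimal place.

22.4 GB

Audio total: 384 + 448 = 832 kbps = 0.832 Mbps.
interview recording: 12.032 Mbps × 4500 s = 54144.0 Mb
documentary: 8.932 Mbps × 2460 s = 21972.7 Mb
wedding ceremony recording: 11.082 Mbps × 5460 s = 60507.7 Mb
short film: 27.332 Mbps × 1560 s = 42637.9 Mb
Total: 179262.4 Mb = 22407.8 MB.
= 22.41 GB.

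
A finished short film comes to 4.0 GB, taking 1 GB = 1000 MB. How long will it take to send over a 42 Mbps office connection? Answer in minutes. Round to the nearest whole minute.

13 minutes

File: 4.0 GB = 32000.0 Mb.
At 42 Mbps: 32000.0 / 42 = 761.9 s ≈ 12.7 minutes.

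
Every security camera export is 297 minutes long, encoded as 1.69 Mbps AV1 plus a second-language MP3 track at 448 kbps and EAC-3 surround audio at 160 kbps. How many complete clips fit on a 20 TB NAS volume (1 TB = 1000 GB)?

297 min = 17820 s
Audio total: 448 + 160 = 608 kbps = 0.608 Mbps.
Total bitrate: 2.298 Mbps.
Per item: 2.298 Mbps × 17820 s = 40,950 Mb = 5,119 MB.
Capacity: 20 TB = 160,000,000 Mb; 3907.17 items → 3907 complete.

3907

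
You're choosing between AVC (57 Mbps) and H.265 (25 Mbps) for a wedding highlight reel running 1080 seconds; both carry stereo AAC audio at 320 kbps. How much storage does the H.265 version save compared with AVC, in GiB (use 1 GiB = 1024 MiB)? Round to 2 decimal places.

Audio: 320 kbps = 0.320 Mbps.
AVC: 57.320 Mbps × 1080 s = 61905.6 Mb = 7.207 GiB.
H.265: 25.320 Mbps × 1080 s = 27345.6 Mb = 3.183 GiB.
Saving: 7.207 − 3.183 = 4.023 GiB.

4.02 GiB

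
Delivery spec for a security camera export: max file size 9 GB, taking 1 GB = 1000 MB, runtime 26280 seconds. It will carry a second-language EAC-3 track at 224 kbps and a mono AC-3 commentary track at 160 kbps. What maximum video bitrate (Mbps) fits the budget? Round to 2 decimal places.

Budget: 9 GB = 72000.0 Mb.
Total bitrate budget: 72000.0 Mb / 26280 s = 2.740 Mbps.
Audio total: 224 + 160 = 384 kbps = 0.384 Mbps.
Video: 2.740 − 0.384 = 2.356 Mbps.

2.36 Mbps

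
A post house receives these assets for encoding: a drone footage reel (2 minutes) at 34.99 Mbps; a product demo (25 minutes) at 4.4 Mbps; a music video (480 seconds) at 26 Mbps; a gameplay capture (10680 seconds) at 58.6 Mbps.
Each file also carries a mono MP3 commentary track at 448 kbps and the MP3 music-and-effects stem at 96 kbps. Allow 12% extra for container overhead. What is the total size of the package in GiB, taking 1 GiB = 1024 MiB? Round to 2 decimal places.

Audio total: 448 + 96 = 544 kbps = 0.544 Mbps.
drone footage reel: 35.534 Mbps × 120 s × 1.12 = 4775.8 Mb
product demo: 4.944 Mbps × 1500 s × 1.12 = 8305.9 Mb
music video: 26.544 Mbps × 480 s × 1.12 = 14270.1 Mb
gameplay capture: 59.144 Mbps × 10680 s × 1.12 = 707456.9 Mb
Total: 734808.6 Mb = 91851.1 MB.
= 85.54 GiB.

85.54 GiB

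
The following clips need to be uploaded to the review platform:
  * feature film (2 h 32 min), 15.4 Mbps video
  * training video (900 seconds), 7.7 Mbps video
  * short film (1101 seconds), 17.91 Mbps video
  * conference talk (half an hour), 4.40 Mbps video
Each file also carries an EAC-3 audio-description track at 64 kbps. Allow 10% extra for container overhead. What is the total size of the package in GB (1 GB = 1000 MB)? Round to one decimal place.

Audio: 64 kbps = 0.064 Mbps.
feature film: 15.464 Mbps × 9120 s × 1.10 = 155134.8 Mb
training video: 7.764 Mbps × 900 s × 1.10 = 7686.4 Mb
short film: 17.974 Mbps × 1101 s × 1.10 = 21768.3 Mb
conference talk: 4.464 Mbps × 1800 s × 1.10 = 8838.7 Mb
Total: 193428.2 Mb = 24178.5 MB.
= 24.18 GB.

24.2 GB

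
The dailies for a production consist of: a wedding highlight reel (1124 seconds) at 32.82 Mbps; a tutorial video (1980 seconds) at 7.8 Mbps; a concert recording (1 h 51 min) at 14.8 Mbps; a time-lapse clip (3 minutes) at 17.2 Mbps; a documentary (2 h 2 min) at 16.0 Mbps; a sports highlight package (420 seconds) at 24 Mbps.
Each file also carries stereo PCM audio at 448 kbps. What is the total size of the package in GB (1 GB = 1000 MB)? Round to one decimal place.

Audio: 448 kbps = 0.448 Mbps.
wedding highlight reel: 33.268 Mbps × 1124 s = 37393.2 Mb
tutorial video: 8.248 Mbps × 1980 s = 16331.0 Mb
concert recording: 15.248 Mbps × 6660 s = 101551.7 Mb
time-lapse clip: 17.648 Mbps × 180 s = 3176.6 Mb
documentary: 16.448 Mbps × 7320 s = 120399.4 Mb
sports highlight package: 24.448 Mbps × 420 s = 10268.2 Mb
Total: 289120.1 Mb = 36140.0 MB.
= 36.14 GB.

36.1 GB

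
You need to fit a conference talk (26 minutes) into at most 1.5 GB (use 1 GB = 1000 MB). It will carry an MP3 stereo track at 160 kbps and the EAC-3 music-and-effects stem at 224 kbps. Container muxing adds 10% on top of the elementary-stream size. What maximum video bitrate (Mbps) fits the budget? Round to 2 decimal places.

6.61 Mbps

Budget: 1.5 GB = 12000.0 Mb.
Stream payload after overhead: 12000.0 / 1.10 = 10909.1 Mb.
26 min = 1560 s
Total bitrate budget: 10909.1 Mb / 1560 s = 6.993 Mbps.
Audio total: 160 + 224 = 384 kbps = 0.384 Mbps.
Video: 6.993 − 0.384 = 6.609 Mbps.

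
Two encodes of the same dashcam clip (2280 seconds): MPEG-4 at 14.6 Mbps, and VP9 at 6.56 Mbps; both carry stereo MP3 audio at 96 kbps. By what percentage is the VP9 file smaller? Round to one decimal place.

54.7%

Audio: 96 kbps = 0.096 Mbps.
MPEG-4: 14.696 Mbps × 2280 s = 33506.9 Mb = 4.188 GB.
VP9: 6.656 Mbps × 2280 s = 15175.7 Mb = 1.897 GB.
Reduction: (1 − 1.897/4.188) × 100 = 54.71%.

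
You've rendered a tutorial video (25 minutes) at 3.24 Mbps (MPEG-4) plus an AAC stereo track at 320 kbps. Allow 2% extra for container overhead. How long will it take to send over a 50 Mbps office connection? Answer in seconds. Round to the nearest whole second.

25 min = 1500 s
Audio: 320 kbps = 0.320 Mbps.
Total bitrate: 3.560 Mbps.
File: 3.560 Mbps × 1500 s = 5340.0 Mb.
With 2% container overhead: ×1.02. → 5446.8 Mb.
At 50 Mbps: 5446.8 / 50 = 108.9 s ≈ 109 seconds.

109 seconds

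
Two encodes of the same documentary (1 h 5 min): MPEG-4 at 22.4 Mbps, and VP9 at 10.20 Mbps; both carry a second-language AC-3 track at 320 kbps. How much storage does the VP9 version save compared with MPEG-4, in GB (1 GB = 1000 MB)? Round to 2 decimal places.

5.95 GB

1 h 5 min = 65 min = 3900 s
Audio: 320 kbps = 0.320 Mbps.
MPEG-4: 22.720 Mbps × 3900 s = 88608.0 Mb = 11.076 GB.
VP9: 10.520 Mbps × 3900 s = 41028.0 Mb = 5.128 GB.
Saving: 11.076 − 5.128 = 5.947 GB.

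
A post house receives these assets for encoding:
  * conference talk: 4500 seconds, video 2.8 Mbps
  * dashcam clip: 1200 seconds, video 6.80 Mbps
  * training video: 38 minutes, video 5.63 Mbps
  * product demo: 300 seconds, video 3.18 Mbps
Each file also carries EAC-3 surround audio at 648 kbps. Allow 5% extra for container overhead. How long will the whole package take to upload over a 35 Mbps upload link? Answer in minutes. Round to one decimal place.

Audio: 648 kbps = 0.648 Mbps.
conference talk: 3.448 Mbps × 4500 s × 1.05 = 16291.8 Mb
dashcam clip: 7.448 Mbps × 1200 s × 1.05 = 9384.5 Mb
training video: 6.278 Mbps × 2280 s × 1.05 = 15029.5 Mb
product demo: 3.828 Mbps × 300 s × 1.05 = 1205.8 Mb
Total: 41911.6 Mb = 5239.0 MB.
At 35 Mbps: 41911.6 / 35 = 1197 s ≈ 20 minutes.

20.0 minutes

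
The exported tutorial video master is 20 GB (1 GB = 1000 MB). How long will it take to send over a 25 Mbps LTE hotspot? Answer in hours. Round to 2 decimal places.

1.78 hours

File: 20 GB = 160000.0 Mb.
At 25 Mbps: 160000.0 / 25 = 6400.0 s ≈ 1.78 hours.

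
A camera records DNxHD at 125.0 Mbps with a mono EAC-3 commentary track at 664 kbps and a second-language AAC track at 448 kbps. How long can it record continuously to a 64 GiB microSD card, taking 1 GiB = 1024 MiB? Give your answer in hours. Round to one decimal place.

1.2 hours

Audio total: 664 + 448 = 1112 kbps = 1.112 Mbps.
Total bitrate: 125.0 + 1.112 = 126.112 Mbps.
Capacity: 64 GiB = 549,756 Mb.
Recording time: 549,756 / 126.112 = 4,359 s ≈ 1.21 hours.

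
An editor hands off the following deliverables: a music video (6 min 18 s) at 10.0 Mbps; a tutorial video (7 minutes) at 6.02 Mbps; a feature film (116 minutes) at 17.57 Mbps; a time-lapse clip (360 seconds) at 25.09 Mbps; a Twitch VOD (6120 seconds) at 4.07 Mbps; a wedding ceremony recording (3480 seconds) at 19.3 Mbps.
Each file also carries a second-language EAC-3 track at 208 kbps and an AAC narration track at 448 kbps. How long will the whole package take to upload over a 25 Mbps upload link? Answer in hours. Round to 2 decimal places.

Audio total: 208 + 448 = 656 kbps = 0.656 Mbps.
music video: 10.656 Mbps × 378 s = 4028.0 Mb
tutorial video: 6.676 Mbps × 420 s = 2803.9 Mb
feature film: 18.226 Mbps × 6960 s = 126853.0 Mb
time-lapse clip: 25.746 Mbps × 360 s = 9268.6 Mb
Twitch VOD: 4.726 Mbps × 6120 s = 28923.1 Mb
wedding ceremony recording: 19.956 Mbps × 3480 s = 69446.9 Mb
Total: 241323.4 Mb = 30165.4 MB.
At 25 Mbps: 241323.4 / 25 = 9653 s ≈ 2.68 hours.

2.68 hours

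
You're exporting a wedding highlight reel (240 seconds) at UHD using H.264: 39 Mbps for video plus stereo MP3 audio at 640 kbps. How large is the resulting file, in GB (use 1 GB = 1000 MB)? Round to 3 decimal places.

Audio: 640 kbps = 0.640 Mbps.
Total bitrate: 39 + 0.640 = 39.640 Mbps.
Stream data: 39.640 Mbps × 240 s = 9513.6 Mb.
9,514 Mb ÷ 8 = 1,189 MB → 1.189 GB.

1.189 GB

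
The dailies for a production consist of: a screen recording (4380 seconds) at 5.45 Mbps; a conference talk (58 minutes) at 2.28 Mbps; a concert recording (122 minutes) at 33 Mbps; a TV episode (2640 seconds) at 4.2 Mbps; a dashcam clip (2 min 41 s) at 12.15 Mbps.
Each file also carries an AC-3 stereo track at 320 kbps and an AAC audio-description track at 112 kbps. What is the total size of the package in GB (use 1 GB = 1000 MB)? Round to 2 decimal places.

Audio total: 320 + 112 = 432 kbps = 0.432 Mbps.
screen recording: 5.882 Mbps × 4380 s = 25763.2 Mb
conference talk: 2.712 Mbps × 3480 s = 9437.8 Mb
concert recording: 33.432 Mbps × 7320 s = 244722.2 Mb
TV episode: 4.632 Mbps × 2640 s = 12228.5 Mb
dashcam clip: 12.582 Mbps × 161 s = 2025.7 Mb
Total: 294177.3 Mb = 36772.2 MB.
= 36.77 GB.

36.77 GB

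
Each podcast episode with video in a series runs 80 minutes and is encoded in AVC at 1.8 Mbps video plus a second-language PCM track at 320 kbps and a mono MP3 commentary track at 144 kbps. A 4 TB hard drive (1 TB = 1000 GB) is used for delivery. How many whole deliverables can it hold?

2944

80 min = 4800 s
Audio total: 320 + 144 = 464 kbps = 0.464 Mbps.
Total bitrate: 2.264 Mbps.
Per item: 2.264 Mbps × 4800 s = 10,867 Mb = 1,358 MB.
Capacity: 4 TB = 32,000,000 Mb; 2944.64 items → 2944 complete.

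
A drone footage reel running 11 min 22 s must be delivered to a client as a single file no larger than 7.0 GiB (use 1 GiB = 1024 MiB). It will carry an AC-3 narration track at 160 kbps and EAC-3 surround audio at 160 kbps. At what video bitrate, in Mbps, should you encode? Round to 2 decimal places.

Budget: 7.0 GiB = 60129.5 Mb.
11 min 22 s = 682 s
Total bitrate budget: 60129.5 Mb / 682 s = 88.166 Mbps.
Audio total: 160 + 160 = 320 kbps = 0.320 Mbps.
Video: 88.166 − 0.320 = 87.846 Mbps.

87.85 Mbps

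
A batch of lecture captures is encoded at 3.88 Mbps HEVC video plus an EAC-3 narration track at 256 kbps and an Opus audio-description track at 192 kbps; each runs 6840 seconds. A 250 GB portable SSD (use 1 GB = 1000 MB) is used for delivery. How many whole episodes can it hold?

67

Audio total: 256 + 192 = 448 kbps = 0.448 Mbps.
Total bitrate: 4.328 Mbps.
Per item: 4.328 Mbps × 6840 s = 29,604 Mb = 3,700 MB.
Capacity: 250 GB = 2,000,000 Mb; 67.56 items → 67 complete.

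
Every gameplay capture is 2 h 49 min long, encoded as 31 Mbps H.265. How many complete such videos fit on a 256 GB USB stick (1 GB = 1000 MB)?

2 h 49 min = 169 min = 10140 s
Per item: 31.000 Mbps × 10140 s = 314,340 Mb = 39,292 MB.
Capacity: 256 GB = 2,048,000 Mb; 6.52 items → 6 complete.

6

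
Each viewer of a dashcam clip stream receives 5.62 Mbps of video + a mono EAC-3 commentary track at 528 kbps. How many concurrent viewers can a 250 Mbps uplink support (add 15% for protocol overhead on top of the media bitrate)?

Audio: 528 kbps = 0.528 Mbps.
Per-viewer media rate: 6.148 Mbps.
On the wire with 15% overhead: 7.070 Mbps.
250 Mbps = 250.0 Mbps; 250.0 / 7.070 = 35.36 → 35 viewers.

35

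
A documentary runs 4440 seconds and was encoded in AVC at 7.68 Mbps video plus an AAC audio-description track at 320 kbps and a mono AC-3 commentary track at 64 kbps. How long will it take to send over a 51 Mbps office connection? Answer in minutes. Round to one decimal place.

Audio total: 320 + 64 = 384 kbps = 0.384 Mbps.
Total bitrate: 8.064 Mbps.
File: 8.064 Mbps × 4440 s = 35804.2 Mb.
At 51 Mbps: 35804.2 / 51 = 702.0 s ≈ 11.7 minutes.

11.7 minutes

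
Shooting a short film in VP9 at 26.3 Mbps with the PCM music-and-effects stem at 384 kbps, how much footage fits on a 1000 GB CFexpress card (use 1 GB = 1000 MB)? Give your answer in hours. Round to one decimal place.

Audio: 384 kbps = 0.384 Mbps.
Total bitrate: 26.3 + 0.384 = 26.684 Mbps.
Capacity: 1000 GB = 8,000,000 Mb.
Recording time: 8,000,000 / 26.684 = 299,805 s ≈ 83.3 hours.

83.3 hours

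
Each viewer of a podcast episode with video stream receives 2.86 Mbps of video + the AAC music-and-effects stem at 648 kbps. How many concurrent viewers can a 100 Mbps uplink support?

28

Audio: 648 kbps = 0.648 Mbps.
Per-viewer media rate: 3.508 Mbps.
100 Mbps = 100.0 Mbps; 100.0 / 3.508 = 28.51 → 28 viewers.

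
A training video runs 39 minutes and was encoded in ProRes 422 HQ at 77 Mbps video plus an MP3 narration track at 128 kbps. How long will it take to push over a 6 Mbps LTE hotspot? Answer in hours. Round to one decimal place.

8.4 hours

39 min = 2340 s
Audio: 128 kbps = 0.128 Mbps.
Total bitrate: 77.128 Mbps.
File: 77.128 Mbps × 2340 s = 180479.5 Mb.
At 6 Mbps: 180479.5 / 6 = 30079.9 s ≈ 8.36 hours.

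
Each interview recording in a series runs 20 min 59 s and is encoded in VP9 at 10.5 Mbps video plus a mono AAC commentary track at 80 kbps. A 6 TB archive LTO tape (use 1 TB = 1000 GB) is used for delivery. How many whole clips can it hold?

20 min 59 s = 1259 s
Audio: 80 kbps = 0.080 Mbps.
Total bitrate: 10.580 Mbps.
Per item: 10.580 Mbps × 1259 s = 13,320 Mb = 1,665 MB.
Capacity: 6 TB = 48,000,000 Mb; 3603.54 items → 3603 complete.

3603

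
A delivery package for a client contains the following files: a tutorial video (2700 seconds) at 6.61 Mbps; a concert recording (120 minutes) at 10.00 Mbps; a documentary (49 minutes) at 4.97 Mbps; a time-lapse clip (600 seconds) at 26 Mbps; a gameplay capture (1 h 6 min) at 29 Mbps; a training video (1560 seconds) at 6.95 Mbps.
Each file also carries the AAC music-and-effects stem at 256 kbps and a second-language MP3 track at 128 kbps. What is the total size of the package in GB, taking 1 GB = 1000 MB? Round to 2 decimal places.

31.63 GB

Audio total: 256 + 128 = 384 kbps = 0.384 Mbps.
tutorial video: 6.994 Mbps × 2700 s = 18883.8 Mb
concert recording: 10.384 Mbps × 7200 s = 74764.8 Mb
documentary: 5.354 Mbps × 2940 s = 15740.8 Mb
time-lapse clip: 26.384 Mbps × 600 s = 15830.4 Mb
gameplay capture: 29.384 Mbps × 3960 s = 116360.6 Mb
training video: 7.334 Mbps × 1560 s = 11441.0 Mb
Total: 253021.4 Mb = 31627.7 MB.
= 31.63 GB.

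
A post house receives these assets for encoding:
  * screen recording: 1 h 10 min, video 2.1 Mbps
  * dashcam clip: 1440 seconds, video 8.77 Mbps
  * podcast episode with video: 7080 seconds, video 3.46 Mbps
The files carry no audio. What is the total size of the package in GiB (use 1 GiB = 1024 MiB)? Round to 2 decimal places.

5.35 GiB

screen recording: 2.100 Mbps × 4200 s = 8820.0 Mb
dashcam clip: 8.770 Mbps × 1440 s = 12628.8 Mb
podcast episode with video: 3.460 Mbps × 7080 s = 24496.8 Mb
Total: 45945.6 Mb = 5743.2 MB.
= 5.349 GiB.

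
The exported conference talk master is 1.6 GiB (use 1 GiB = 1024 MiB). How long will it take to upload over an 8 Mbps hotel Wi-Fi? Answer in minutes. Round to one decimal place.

28.6 minutes

File: 1.6 GiB = 13743.9 Mb.
At 8 Mbps: 13743.9 / 8 = 1718.0 s ≈ 28.6 minutes.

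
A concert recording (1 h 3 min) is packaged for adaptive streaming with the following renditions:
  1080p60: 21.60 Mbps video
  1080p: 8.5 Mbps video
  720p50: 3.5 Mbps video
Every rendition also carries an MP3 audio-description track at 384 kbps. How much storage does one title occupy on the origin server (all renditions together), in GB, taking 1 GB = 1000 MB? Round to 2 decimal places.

16.42 GB

1 h 3 min = 63 min = 3780 s
Audio: 384 kbps = 0.384 Mbps.
Sum of rendition bitrates: (21.60+0.384) + (8.5+0.384) + (3.5+0.384) = 34.752 Mbps.
× 3780 s = 131,363 Mb = 16,420 MB = 16.42 GB.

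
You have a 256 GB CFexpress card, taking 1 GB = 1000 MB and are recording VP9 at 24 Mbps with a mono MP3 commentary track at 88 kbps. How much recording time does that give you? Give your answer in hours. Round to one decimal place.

23.6 hours

Audio: 88 kbps = 0.088 Mbps.
Total bitrate: 24 + 0.088 = 24.088 Mbps.
Capacity: 256 GB = 2,048,000 Mb.
Recording time: 2,048,000 / 24.088 = 85,022 s ≈ 23.6 hours.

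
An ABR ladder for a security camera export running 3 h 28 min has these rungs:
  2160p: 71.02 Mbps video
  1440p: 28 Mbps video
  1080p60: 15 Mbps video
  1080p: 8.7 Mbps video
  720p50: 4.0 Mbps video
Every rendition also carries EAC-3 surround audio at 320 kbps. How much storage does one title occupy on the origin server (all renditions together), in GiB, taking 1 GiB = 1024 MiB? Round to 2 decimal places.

3 h 28 min = 208 min = 12480 s
Audio: 320 kbps = 0.320 Mbps.
Sum of rendition bitrates: (71.02+0.320) + (28+0.320) + (15+0.320) + (8.7+0.320) + (4.0+0.320) = 128.320 Mbps.
× 12480 s = 1,601,434 Mb = 200,179 MB = 186.4 GiB.

186.43 GiB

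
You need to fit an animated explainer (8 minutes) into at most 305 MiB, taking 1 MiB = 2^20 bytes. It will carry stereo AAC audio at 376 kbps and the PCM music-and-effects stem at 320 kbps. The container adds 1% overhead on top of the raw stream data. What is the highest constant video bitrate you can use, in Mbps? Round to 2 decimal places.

4.58 Mbps

Budget: 305 MiB = 2558.5 Mb.
Stream payload after overhead: 2558.5 / 1.01 = 2533.2 Mb.
8 min = 480 s
Total bitrate budget: 2533.2 Mb / 480 s = 5.277 Mbps.
Audio total: 376 + 320 = 696 kbps = 0.696 Mbps.
Video: 5.277 − 0.696 = 4.581 Mbps.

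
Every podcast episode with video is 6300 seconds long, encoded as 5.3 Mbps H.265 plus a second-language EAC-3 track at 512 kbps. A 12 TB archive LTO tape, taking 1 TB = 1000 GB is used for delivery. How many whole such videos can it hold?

Audio: 512 kbps = 0.512 Mbps.
Total bitrate: 5.812 Mbps.
Per item: 5.812 Mbps × 6300 s = 36,616 Mb = 4,577 MB.
Capacity: 12 TB = 96,000,000 Mb; 2621.83 items → 2621 complete.

2621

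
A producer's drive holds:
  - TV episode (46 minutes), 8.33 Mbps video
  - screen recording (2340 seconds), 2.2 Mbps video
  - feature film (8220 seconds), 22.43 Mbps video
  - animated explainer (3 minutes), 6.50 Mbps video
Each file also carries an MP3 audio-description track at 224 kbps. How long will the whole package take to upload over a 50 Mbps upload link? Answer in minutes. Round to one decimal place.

Audio: 224 kbps = 0.224 Mbps.
TV episode: 8.554 Mbps × 2760 s = 23609.0 Mb
screen recording: 2.424 Mbps × 2340 s = 5672.2 Mb
feature film: 22.654 Mbps × 8220 s = 186215.9 Mb
animated explainer: 6.724 Mbps × 180 s = 1210.3 Mb
Total: 216707.4 Mb = 27088.4 MB.
At 50 Mbps: 216707.4 / 50 = 4334 s ≈ 72.2 minutes.

72.2 minutes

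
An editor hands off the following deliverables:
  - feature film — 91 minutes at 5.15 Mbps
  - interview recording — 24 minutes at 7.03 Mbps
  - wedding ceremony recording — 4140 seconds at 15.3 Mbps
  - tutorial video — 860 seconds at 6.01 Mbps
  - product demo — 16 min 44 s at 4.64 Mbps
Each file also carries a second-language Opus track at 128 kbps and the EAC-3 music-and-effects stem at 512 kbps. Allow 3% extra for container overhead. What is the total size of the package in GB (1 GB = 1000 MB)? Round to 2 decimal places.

15.41 GB

Audio total: 128 + 512 = 640 kbps = 0.640 Mbps.
feature film: 5.790 Mbps × 5460 s × 1.03 = 32561.8 Mb
interview recording: 7.670 Mbps × 1440 s × 1.03 = 11376.1 Mb
wedding ceremony recording: 15.940 Mbps × 4140 s × 1.03 = 67971.3 Mb
tutorial video: 6.650 Mbps × 860 s × 1.03 = 5890.6 Mb
product demo: 5.280 Mbps × 1004 s × 1.03 = 5460.2 Mb
Total: 123260.0 Mb = 15407.5 MB.
= 15.41 GB.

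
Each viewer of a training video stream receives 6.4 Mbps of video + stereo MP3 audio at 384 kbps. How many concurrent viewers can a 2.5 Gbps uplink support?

368

Audio: 384 kbps = 0.384 Mbps.
Per-viewer media rate: 6.784 Mbps.
2.5 Gbps = 2,500 Mbps; 2,500 / 6.784 = 368.51 → 368 viewers.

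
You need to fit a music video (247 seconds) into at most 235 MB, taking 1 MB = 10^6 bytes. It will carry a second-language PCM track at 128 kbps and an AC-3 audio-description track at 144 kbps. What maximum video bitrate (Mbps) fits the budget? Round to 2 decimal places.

7.34 Mbps

Budget: 235 MB = 1880.0 Mb.
Total bitrate budget: 1880.0 Mb / 247 s = 7.611 Mbps.
Audio total: 128 + 144 = 272 kbps = 0.272 Mbps.
Video: 7.611 − 0.272 = 7.339 Mbps.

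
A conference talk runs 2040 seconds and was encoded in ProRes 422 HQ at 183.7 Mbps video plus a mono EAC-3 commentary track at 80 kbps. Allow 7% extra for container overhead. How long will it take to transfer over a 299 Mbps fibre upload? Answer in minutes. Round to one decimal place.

Audio: 80 kbps = 0.080 Mbps.
Total bitrate: 183.780 Mbps.
File: 183.780 Mbps × 2040 s = 374911.2 Mb.
With 7% container overhead: ×1.07. → 401155.0 Mb.
At 299 Mbps: 401155.0 / 299 = 1341.7 s ≈ 22.4 minutes.

22.4 minutes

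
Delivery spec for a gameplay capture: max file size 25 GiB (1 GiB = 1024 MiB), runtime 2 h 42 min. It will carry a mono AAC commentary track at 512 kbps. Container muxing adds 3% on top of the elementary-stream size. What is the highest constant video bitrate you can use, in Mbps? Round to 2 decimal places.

20.94 Mbps

Budget: 25 GiB = 214748.4 Mb.
Stream payload after overhead: 214748.4 / 1.03 = 208493.6 Mb.
2 h 42 min = 162 min = 9720 s
Total bitrate budget: 208493.6 Mb / 9720 s = 21.450 Mbps.
Audio: 512 kbps = 0.512 Mbps.
Video: 21.450 − 0.512 = 20.938 Mbps.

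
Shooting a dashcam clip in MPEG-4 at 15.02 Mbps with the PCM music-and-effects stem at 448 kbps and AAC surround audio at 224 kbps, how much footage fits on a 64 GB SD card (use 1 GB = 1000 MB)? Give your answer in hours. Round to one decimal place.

9.1 hours

Audio total: 448 + 224 = 672 kbps = 0.672 Mbps.
Total bitrate: 15.02 + 0.672 = 15.692 Mbps.
Capacity: 64 GB = 512,000 Mb.
Recording time: 512,000 / 15.692 = 32,628 s ≈ 9.06 hours.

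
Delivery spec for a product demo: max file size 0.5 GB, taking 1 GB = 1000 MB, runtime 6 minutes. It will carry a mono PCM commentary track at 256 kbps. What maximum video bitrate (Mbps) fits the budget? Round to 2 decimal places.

Budget: 0.5 GB = 4000.0 Mb.
6 min = 360 s
Total bitrate budget: 4000.0 Mb / 360 s = 11.111 Mbps.
Audio: 256 kbps = 0.256 Mbps.
Video: 11.111 − 0.256 = 10.855 Mbps.

10.86 Mbps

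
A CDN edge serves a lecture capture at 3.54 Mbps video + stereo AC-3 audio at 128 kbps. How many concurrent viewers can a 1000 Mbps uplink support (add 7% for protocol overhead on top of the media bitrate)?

254

Audio: 128 kbps = 0.128 Mbps.
Per-viewer media rate: 3.668 Mbps.
On the wire with 7% overhead: 3.925 Mbps.
1000 Mbps = 1,000 Mbps; 1,000 / 3.925 = 254.79 → 254 viewers.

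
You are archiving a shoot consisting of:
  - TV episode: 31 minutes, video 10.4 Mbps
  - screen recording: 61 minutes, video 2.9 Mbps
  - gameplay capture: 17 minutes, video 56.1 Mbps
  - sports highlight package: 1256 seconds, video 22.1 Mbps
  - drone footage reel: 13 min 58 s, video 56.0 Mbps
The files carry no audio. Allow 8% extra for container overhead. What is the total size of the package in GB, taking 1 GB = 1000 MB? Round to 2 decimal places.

TV episode: 10.400 Mbps × 1860 s × 1.08 = 20891.5 Mb
screen recording: 2.900 Mbps × 3660 s × 1.08 = 11463.1 Mb
gameplay capture: 56.100 Mbps × 1020 s × 1.08 = 61799.8 Mb
sports highlight package: 22.100 Mbps × 1256 s × 1.08 = 29978.2 Mb
drone footage reel: 56.000 Mbps × 838 s × 1.08 = 50682.2 Mb
Total: 174814.8 Mb = 21851.9 MB.
= 21.85 GB.

21.85 GB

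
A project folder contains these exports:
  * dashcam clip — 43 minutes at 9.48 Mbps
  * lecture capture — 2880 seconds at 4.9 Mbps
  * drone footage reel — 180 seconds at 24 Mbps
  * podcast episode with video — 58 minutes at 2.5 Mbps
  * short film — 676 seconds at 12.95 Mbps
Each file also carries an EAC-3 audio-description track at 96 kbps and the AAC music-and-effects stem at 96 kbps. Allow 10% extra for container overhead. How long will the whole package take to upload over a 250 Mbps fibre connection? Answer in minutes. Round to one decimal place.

Audio total: 96 + 96 = 192 kbps = 0.192 Mbps.
dashcam clip: 9.672 Mbps × 2580 s × 1.10 = 27449.1 Mb
lecture capture: 5.092 Mbps × 2880 s × 1.10 = 16131.5 Mb
drone footage reel: 24.192 Mbps × 180 s × 1.10 = 4790.0 Mb
podcast episode with video: 2.692 Mbps × 3480 s × 1.10 = 10305.0 Mb
short film: 13.142 Mbps × 676 s × 1.10 = 9772.4 Mb
Total: 68448.0 Mb = 8556.0 MB.
At 250 Mbps: 68448.0 / 250 = 274 s ≈ 4.56 minutes.

4.6 minutes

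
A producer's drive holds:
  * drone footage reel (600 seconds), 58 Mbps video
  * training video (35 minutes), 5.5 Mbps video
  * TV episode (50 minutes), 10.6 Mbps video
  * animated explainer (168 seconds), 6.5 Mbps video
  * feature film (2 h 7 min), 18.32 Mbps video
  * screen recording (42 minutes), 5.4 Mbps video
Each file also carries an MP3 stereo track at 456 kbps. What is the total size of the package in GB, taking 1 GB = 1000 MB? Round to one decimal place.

30.0 GB

Audio: 456 kbps = 0.456 Mbps.
drone footage reel: 58.456 Mbps × 600 s = 35073.6 Mb
training video: 5.956 Mbps × 2100 s = 12507.6 Mb
TV episode: 11.056 Mbps × 3000 s = 33168.0 Mb
animated explainer: 6.956 Mbps × 168 s = 1168.6 Mb
feature film: 18.776 Mbps × 7620 s = 143073.1 Mb
screen recording: 5.856 Mbps × 2520 s = 14757.1 Mb
Total: 239748.0 Mb = 29968.5 MB.
= 29.97 GB.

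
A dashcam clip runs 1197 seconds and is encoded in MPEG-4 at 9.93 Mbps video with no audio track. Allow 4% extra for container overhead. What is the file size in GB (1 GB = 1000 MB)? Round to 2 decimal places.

1.55 GB

Total bitrate: 9.93 Mbps.
Stream data: 9.930 Mbps × 1197 s = 11886.2 Mb.
With 4% container overhead: ×1.04.
12,362 Mb ÷ 8 = 1,545 MB → 1.545 GB.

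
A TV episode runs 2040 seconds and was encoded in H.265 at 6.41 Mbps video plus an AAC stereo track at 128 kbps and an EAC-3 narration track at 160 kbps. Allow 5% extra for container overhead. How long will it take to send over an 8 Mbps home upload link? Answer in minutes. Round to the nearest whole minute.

Audio total: 128 + 160 = 288 kbps = 0.288 Mbps.
Total bitrate: 6.698 Mbps.
File: 6.698 Mbps × 2040 s = 13663.9 Mb.
With 5% container overhead: ×1.05. → 14347.1 Mb.
At 8 Mbps: 14347.1 / 8 = 1793.4 s ≈ 29.9 minutes.

30 minutes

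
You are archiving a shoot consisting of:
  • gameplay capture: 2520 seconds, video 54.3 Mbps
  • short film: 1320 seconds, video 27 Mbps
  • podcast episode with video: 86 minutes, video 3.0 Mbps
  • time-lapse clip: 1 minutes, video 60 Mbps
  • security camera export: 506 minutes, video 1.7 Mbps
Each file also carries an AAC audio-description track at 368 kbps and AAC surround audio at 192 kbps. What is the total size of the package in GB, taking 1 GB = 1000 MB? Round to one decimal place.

33.2 GB

Audio total: 368 + 192 = 560 kbps = 0.560 Mbps.
gameplay capture: 54.860 Mbps × 2520 s = 138247.2 Mb
short film: 27.560 Mbps × 1320 s = 36379.2 Mb
podcast episode with video: 3.560 Mbps × 5160 s = 18369.6 Mb
time-lapse clip: 60.560 Mbps × 60 s = 3633.6 Mb
security camera export: 2.260 Mbps × 30360 s = 68613.6 Mb
Total: 265243.2 Mb = 33155.4 MB.
= 33.16 GB.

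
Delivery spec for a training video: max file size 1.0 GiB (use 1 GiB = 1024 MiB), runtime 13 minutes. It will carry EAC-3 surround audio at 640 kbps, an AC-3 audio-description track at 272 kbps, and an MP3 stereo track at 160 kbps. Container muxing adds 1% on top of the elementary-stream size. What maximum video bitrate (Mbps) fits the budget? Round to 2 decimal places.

Budget: 1.0 GiB = 8589.9 Mb.
Stream payload after overhead: 8589.9 / 1.01 = 8504.9 Mb.
13 min = 780 s
Total bitrate budget: 8504.9 Mb / 780 s = 10.904 Mbps.
Audio total: 640 + 272 + 160 = 1072 kbps = 1.072 Mbps.
Video: 10.904 − 1.072 = 9.832 Mbps.

9.83 Mbps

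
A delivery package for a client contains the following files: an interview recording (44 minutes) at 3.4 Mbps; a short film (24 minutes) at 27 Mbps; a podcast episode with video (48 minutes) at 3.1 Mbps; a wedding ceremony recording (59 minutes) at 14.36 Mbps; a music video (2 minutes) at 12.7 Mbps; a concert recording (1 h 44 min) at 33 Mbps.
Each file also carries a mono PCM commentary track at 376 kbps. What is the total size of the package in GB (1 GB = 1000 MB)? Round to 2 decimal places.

Audio: 376 kbps = 0.376 Mbps.
interview recording: 3.776 Mbps × 2640 s = 9968.6 Mb
short film: 27.376 Mbps × 1440 s = 39421.4 Mb
podcast episode with video: 3.476 Mbps × 2880 s = 10010.9 Mb
wedding ceremony recording: 14.736 Mbps × 3540 s = 52165.4 Mb
music video: 13.076 Mbps × 120 s = 1569.1 Mb
concert recording: 33.376 Mbps × 6240 s = 208266.2 Mb
Total: 321401.8 Mb = 40175.2 MB.
= 40.18 GB.

40.18 GB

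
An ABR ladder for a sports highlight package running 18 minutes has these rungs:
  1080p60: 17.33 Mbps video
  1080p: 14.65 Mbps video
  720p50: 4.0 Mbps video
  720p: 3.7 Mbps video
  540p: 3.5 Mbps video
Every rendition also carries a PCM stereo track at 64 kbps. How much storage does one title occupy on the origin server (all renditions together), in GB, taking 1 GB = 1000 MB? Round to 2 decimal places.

5.87 GB

18 min = 1080 s
Audio: 64 kbps = 0.064 Mbps.
Sum of rendition bitrates: (17.33+0.064) + (14.65+0.064) + (4.0+0.064) + (3.7+0.064) + (3.5+0.064) = 43.500 Mbps.
× 1080 s = 46,980 Mb = 5,872 MB = 5.872 GB.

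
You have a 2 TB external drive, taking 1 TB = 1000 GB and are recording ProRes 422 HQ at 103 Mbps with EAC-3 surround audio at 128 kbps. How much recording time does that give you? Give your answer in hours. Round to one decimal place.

43.1 hours

Audio: 128 kbps = 0.128 Mbps.
Total bitrate: 103 + 0.128 = 103.128 Mbps.
Capacity: 2 TB = 16,000,000 Mb.
Recording time: 16,000,000 / 103.128 = 155,147 s ≈ 43.1 hours.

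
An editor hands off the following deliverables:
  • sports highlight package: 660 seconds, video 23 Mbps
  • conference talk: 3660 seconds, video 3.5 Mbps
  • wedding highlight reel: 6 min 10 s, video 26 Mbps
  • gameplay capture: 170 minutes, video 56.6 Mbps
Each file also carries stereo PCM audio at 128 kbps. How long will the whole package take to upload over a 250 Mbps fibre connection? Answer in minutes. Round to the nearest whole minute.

41 minutes

Audio: 128 kbps = 0.128 Mbps.
sports highlight package: 23.128 Mbps × 660 s = 15264.5 Mb
conference talk: 3.628 Mbps × 3660 s = 13278.5 Mb
wedding highlight reel: 26.128 Mbps × 370 s = 9667.4 Mb
gameplay capture: 56.728 Mbps × 10200 s = 578625.6 Mb
Total: 616835.9 Mb = 77104.5 MB.
At 250 Mbps: 616835.9 / 250 = 2467 s ≈ 41.1 minutes.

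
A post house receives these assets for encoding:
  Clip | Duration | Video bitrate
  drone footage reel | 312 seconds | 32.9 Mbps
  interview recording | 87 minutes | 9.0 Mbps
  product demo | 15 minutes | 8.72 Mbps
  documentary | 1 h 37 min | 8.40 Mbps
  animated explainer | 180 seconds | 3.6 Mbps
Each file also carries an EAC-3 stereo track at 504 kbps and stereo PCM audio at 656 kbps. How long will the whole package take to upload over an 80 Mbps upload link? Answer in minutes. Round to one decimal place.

Audio total: 504 + 656 = 1160 kbps = 1.160 Mbps.
drone footage reel: 34.060 Mbps × 312 s = 10626.7 Mb
interview recording: 10.160 Mbps × 5220 s = 53035.2 Mb
product demo: 9.880 Mbps × 900 s = 8892.0 Mb
documentary: 9.560 Mbps × 5820 s = 55639.2 Mb
animated explainer: 4.760 Mbps × 180 s = 856.8 Mb
Total: 129049.9 Mb = 16131.2 MB.
At 80 Mbps: 129049.9 / 80 = 1613 s ≈ 26.9 minutes.

26.9 minutes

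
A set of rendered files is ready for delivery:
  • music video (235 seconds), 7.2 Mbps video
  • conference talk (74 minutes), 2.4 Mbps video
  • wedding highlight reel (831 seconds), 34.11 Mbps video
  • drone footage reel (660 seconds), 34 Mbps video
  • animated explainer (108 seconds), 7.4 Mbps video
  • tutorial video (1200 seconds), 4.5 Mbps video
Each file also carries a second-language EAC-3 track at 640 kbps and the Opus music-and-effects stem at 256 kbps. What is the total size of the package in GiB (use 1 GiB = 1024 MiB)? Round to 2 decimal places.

Audio total: 640 + 256 = 896 kbps = 0.896 Mbps.
music video: 8.096 Mbps × 235 s = 1902.6 Mb
conference talk: 3.296 Mbps × 4440 s = 14634.2 Mb
wedding highlight reel: 35.006 Mbps × 831 s = 29090.0 Mb
drone footage reel: 34.896 Mbps × 660 s = 23031.4 Mb
animated explainer: 8.296 Mbps × 108 s = 896.0 Mb
tutorial video: 5.396 Mbps × 1200 s = 6475.2 Mb
Total: 76029.3 Mb = 9503.7 MB.
= 8.851 GiB.

8.85 GiB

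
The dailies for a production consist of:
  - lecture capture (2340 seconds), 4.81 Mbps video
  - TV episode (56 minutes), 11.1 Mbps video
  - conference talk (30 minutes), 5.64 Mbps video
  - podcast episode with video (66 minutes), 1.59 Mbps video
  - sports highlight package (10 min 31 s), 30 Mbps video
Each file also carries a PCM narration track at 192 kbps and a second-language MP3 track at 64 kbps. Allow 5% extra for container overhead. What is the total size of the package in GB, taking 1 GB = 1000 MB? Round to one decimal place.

Audio total: 192 + 64 = 256 kbps = 0.256 Mbps.
lecture capture: 5.066 Mbps × 2340 s × 1.05 = 12447.2 Mb
TV episode: 11.356 Mbps × 3360 s × 1.05 = 40064.0 Mb
conference talk: 5.896 Mbps × 1800 s × 1.05 = 11143.4 Mb
podcast episode with video: 1.846 Mbps × 3960 s × 1.05 = 7675.7 Mb
sports highlight package: 30.256 Mbps × 631 s × 1.05 = 20046.1 Mb
Total: 91376.4 Mb = 11422.0 MB.
= 11.42 GB.

11.4 GB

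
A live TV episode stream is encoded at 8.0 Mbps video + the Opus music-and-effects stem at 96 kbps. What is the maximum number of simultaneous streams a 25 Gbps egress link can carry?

3087

Audio: 96 kbps = 0.096 Mbps.
Per-viewer media rate: 8.096 Mbps.
25 Gbps = 25,000 Mbps; 25,000 / 8.096 = 3087.94 → 3087 viewers.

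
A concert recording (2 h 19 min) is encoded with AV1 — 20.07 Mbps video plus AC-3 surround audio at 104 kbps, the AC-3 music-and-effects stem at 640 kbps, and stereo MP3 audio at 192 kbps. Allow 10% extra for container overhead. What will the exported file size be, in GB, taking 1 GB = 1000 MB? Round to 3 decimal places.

24.089 GB

2 h 19 min = 139 min = 8340 s
Audio total: 104 + 640 + 192 = 936 kbps = 0.936 Mbps.
Total bitrate: 20.07 + 0.936 = 21.006 Mbps.
Stream data: 21.006 Mbps × 8340 s = 175190.0 Mb.
With 10% container overhead: ×1.10.
192,709 Mb ÷ 8 = 24,089 MB → 24.09 GB.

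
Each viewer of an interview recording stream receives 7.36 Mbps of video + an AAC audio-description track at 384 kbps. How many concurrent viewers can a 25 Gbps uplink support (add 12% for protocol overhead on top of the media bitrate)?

2882

Audio: 384 kbps = 0.384 Mbps.
Per-viewer media rate: 7.744 Mbps.
On the wire with 12% overhead: 8.673 Mbps.
25 Gbps = 25,000 Mbps; 25,000 / 8.673 = 2882.42 → 2882 viewers.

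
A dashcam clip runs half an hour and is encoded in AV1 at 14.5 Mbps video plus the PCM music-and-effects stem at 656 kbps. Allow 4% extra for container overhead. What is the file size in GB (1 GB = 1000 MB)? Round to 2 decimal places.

30 min = 1800 s
Audio: 656 kbps = 0.656 Mbps.
Total bitrate: 14.5 + 0.656 = 15.156 Mbps.
Stream data: 15.156 Mbps × 1800 s = 27280.8 Mb.
With 4% container overhead: ×1.04.
28,372 Mb ÷ 8 = 3,547 MB → 3.547 GB.

3.55 GB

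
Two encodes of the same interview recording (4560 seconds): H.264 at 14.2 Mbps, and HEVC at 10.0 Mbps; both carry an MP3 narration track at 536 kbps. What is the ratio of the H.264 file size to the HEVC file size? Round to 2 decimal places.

Audio: 536 kbps = 0.536 Mbps.
H.264: 14.736 Mbps × 4560 s = 67196.2 Mb = 8.400 GB.
HEVC: 10.536 Mbps × 4560 s = 48044.2 Mb = 6.006 GB.
Ratio: 8.400 / 6.006 = 1.399.

1.40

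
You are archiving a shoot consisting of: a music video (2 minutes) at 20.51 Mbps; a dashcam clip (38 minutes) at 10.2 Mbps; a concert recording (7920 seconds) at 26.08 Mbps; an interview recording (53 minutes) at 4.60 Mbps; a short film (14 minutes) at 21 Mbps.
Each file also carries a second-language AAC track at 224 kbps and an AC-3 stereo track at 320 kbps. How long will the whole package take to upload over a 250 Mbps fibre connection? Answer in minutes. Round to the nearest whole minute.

18 minutes

Audio total: 224 + 320 = 544 kbps = 0.544 Mbps.
music video: 21.054 Mbps × 120 s = 2526.5 Mb
dashcam clip: 10.744 Mbps × 2280 s = 24496.3 Mb
concert recording: 26.624 Mbps × 7920 s = 210862.1 Mb
interview recording: 5.144 Mbps × 3180 s = 16357.9 Mb
short film: 21.544 Mbps × 840 s = 18097.0 Mb
Total: 272339.8 Mb = 34042.5 MB.
At 250 Mbps: 272339.8 / 250 = 1089 s ≈ 18.2 minutes.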